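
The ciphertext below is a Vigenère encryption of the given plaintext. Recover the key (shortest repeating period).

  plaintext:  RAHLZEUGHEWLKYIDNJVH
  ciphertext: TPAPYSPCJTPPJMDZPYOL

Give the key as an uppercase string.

CPTEZOVW

  i= 0: T-R =  2 → C
  i= 1: P-A = 15 → P
  i= 2: A-H = 19 → T
  i= 3: P-L =  4 → E
  i= 4: Y-Z = 25 → Z
  i= 5: S-E = 14 → O
  i= 6: P-U = 21 → V
  i= 7: C-G = 22 → W
  i= 8: J-H =  2 → C
  i= 9: T-E = 15 → P
  i=10: P-W = 19 → T
  i=11: P-L =  4 → E
  i=12: J-K = 25 → Z
  i=13: M-Y = 14 → O
  i=14: D-I = 21 → V
  i=15: Z-D = 22 → W
  i=16: P-N =  2 → C
  i=17: Y-J = 15 → P
  i=18: O-V = 19 → T
  i=19: L-H =  4 → E
  shifts repeat with period 8: CPTEZOVW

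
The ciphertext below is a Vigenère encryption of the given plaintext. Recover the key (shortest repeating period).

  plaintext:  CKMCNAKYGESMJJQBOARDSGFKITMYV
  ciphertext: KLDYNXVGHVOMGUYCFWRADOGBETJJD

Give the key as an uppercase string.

IBRWAXL

  i= 0: K-C =  8 → I
  i= 1: L-K =  1 → B
  i= 2: D-M = 17 → R
  i= 3: Y-C = 22 → W
  i= 4: N-N =  0 → A
  i= 5: X-A = 23 → X
  i= 6: V-K = 11 → L
  i= 7: G-Y =  8 → I
  i= 8: H-G =  1 → B
  i= 9: V-E = 17 → R
  i=10: O-S = 22 → W
  i=11: M-M =  0 → A
  i=12: G-J = 23 → X
  i=13: U-J = 11 → L
  i=14: Y-Q =  8 → I
  i=15: C-B =  1 → B
  i=16: F-O = 17 → R
  i=17: W-A = 22 → W
  i=18: R-R =  0 → A
  i=19: A-D = 23 → X
  i=20: D-S = 11 → L
  i=21: O-G =  8 → I
  i=22: G-F =  1 → B
  i=23: B-K = 17 → R
  i=24: E-I = 22 → W
  i=25: T-T =  0 → A
  i=26: J-M = 23 → X
  i=27: J-Y = 11 → L
  i=28: D-V =  8 → I
  shifts repeat with period 7: IBRWAXL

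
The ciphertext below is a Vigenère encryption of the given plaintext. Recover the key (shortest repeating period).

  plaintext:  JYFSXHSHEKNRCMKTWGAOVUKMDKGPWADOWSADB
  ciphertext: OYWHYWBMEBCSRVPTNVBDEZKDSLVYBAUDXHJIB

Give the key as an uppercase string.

  i= 0: O-J =  5 → F
  i= 1: Y-Y =  0 → A
  i= 2: W-F = 17 → R
  i= 3: H-S = 15 → P
  i= 4: Y-X =  1 → B
  i= 5: W-H = 15 → P
  i= 6: B-S =  9 → J
  i= 7: M-H =  5 → F
  i= 8: E-E =  0 → A
  i= 9: B-K = 17 → R
  i=10: C-N = 15 → P
  i=11: S-R =  1 → B
  i=12: R-C = 15 → P
  i=13: V-M =  9 → J
  i=14: P-K =  5 → F
  i=15: T-T =  0 → A
  i=16: N-W = 17 → R
  i=17: V-G = 15 → P
  i=18: B-A =  1 → B
  i=19: D-O = 15 → P
  i=20: E-V =  9 → J
  i=21: Z-U =  5 → F
  i=22: K-K =  0 → A
  i=23: D-M = 17 → R
  i=24: S-D = 15 → P
  i=25: L-K =  1 → B
  i=26: V-G = 15 → P
  i=27: Y-P =  9 → J
  i=28: B-W =  5 → F
  i=29: A-A =  0 → A
  i=30: U-D = 17 → R
  i=31: D-O = 15 → P
  i=32: X-W =  1 → B
  i=33: H-S = 15 → P
  i=34: J-A =  9 → J
  i=35: I-D =  5 → F
  i=36: B-B =  0 → A
  shifts repeat with period 7: FARPBPJ

FARPBPJ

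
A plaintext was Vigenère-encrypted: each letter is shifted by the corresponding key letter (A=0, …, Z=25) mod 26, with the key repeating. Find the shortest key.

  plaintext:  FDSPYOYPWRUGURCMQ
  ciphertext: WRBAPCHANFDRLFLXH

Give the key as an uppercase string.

  i= 0: W-F = 17 → R
  i= 1: R-D = 14 → O
  i= 2: B-S =  9 → J
  i= 3: A-P = 11 → L
  i= 4: P-Y = 17 → R
  i= 5: C-O = 14 → O
  i= 6: H-Y =  9 → J
  i= 7: A-P = 11 → L
  i= 8: N-W = 17 → R
  i= 9: F-R = 14 → O
  i=10: D-U =  9 → J
  i=11: R-G = 11 → L
  i=12: L-U = 17 → R
  i=13: F-R = 14 → O
  i=14: L-C =  9 → J
  i=15: X-M = 11 → L
  i=16: H-Q = 17 → R
  shifts repeat with period 4: ROJL

ROJL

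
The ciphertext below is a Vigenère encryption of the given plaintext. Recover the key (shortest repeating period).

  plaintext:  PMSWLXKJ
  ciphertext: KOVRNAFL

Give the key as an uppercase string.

VCD

  i= 0: K-P = 21 → V
  i= 1: O-M =  2 → C
  i= 2: V-S =  3 → D
  i= 3: R-W = 21 → V
  i= 4: N-L =  2 → C
  i= 5: A-X =  3 → D
  i= 6: F-K = 21 → V
  i= 7: L-J =  2 → C
  shifts repeat with period 3: VCD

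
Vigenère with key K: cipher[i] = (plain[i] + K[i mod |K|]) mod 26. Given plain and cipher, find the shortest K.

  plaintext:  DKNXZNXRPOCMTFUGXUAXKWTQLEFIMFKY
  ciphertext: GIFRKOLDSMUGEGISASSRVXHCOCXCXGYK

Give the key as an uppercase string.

DYSULBOM

  i= 0: G-D =  3 → D
  i= 1: I-K = 24 → Y
  i= 2: F-N = 18 → S
  i= 3: R-X = 20 → U
  i= 4: K-Z = 11 → L
  i= 5: O-N =  1 → B
  i= 6: L-X = 14 → O
  i= 7: D-R = 12 → M
  i= 8: S-P =  3 → D
  i= 9: M-O = 24 → Y
  i=10: U-C = 18 → S
  i=11: G-M = 20 → U
  i=12: E-T = 11 → L
  i=13: G-F =  1 → B
  i=14: I-U = 14 → O
  i=15: S-G = 12 → M
  i=16: A-X =  3 → D
  i=17: S-U = 24 → Y
  i=18: S-A = 18 → S
  i=19: R-X = 20 → U
  i=20: V-K = 11 → L
  i=21: X-W =  1 → B
  i=22: H-T = 14 → O
  i=23: C-Q = 12 → M
  i=24: O-L =  3 → D
  i=25: C-E = 24 → Y
  i=26: X-F = 18 → S
  i=27: C-I = 20 → U
  i=28: X-M = 11 → L
  i=29: G-F =  1 → B
  i=30: Y-K = 14 → O
  i=31: K-Y = 12 → M
  shifts repeat with period 8: DYSULBOM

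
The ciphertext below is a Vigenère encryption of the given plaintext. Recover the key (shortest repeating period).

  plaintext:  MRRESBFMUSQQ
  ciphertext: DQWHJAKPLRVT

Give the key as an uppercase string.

  i= 0: D-M = 17 → R
  i= 1: Q-R = 25 → Z
  i= 2: W-R =  5 → F
  i= 3: H-E =  3 → D
  i= 4: J-S = 17 → R
  i= 5: A-B = 25 → Z
  i= 6: K-F =  5 → F
  i= 7: P-M =  3 → D
  i= 8: L-U = 17 → R
  i= 9: R-S = 25 → Z
  i=10: V-Q =  5 → F
  i=11: T-Q =  3 → D
  shifts repeat with period 4: RZFD

RZFD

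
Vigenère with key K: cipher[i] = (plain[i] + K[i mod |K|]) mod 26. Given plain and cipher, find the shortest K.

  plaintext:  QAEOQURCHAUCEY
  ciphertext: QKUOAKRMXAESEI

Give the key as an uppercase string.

  i= 0: Q-Q =  0 → A
  i= 1: K-A = 10 → K
  i= 2: U-E = 16 → Q
  i= 3: O-O =  0 → A
  i= 4: A-Q = 10 → K
  i= 5: K-U = 16 → Q
  i= 6: R-R =  0 → A
  i= 7: M-C = 10 → K
  i= 8: X-H = 16 → Q
  i= 9: A-A =  0 → A
  i=10: E-U = 10 → K
  i=11: S-C = 16 → Q
  i=12: E-E =  0 → A
  i=13: I-Y = 10 → K
  shifts repeat with period 3: AKQ

AKQ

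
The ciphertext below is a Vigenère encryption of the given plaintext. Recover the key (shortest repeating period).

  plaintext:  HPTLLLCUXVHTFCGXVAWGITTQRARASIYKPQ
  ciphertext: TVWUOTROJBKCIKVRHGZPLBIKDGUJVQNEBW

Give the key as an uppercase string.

MGDJDIPU

  i= 0: T-H = 12 → M
  i= 1: V-P =  6 → G
  i= 2: W-T =  3 → D
  i= 3: U-L =  9 → J
  i= 4: O-L =  3 → D
  i= 5: T-L =  8 → I
  i= 6: R-C = 15 → P
  i= 7: O-U = 20 → U
  i= 8: J-X = 12 → M
  i= 9: B-V =  6 → G
  i=10: K-H =  3 → D
  i=11: C-T =  9 → J
  i=12: I-F =  3 → D
  i=13: K-C =  8 → I
  i=14: V-G = 15 → P
  i=15: R-X = 20 → U
  i=16: H-V = 12 → M
  i=17: G-A =  6 → G
  i=18: Z-W =  3 → D
  i=19: P-G =  9 → J
  i=20: L-I =  3 → D
  i=21: B-T =  8 → I
  i=22: I-T = 15 → P
  i=23: K-Q = 20 → U
  i=24: D-R = 12 → M
  i=25: G-A =  6 → G
  i=26: U-R =  3 → D
  i=27: J-A =  9 → J
  i=28: V-S =  3 → D
  i=29: Q-I =  8 → I
  i=30: N-Y = 15 → P
  i=31: E-K = 20 → U
  i=32: B-P = 12 → M
  i=33: W-Q =  6 → G
  shifts repeat with period 8: MGDJDIPU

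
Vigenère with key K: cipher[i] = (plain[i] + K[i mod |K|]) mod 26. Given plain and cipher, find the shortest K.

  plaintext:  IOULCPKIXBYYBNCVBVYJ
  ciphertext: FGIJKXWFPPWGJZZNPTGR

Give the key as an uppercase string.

  i= 0: F-I = 23 → X
  i= 1: G-O = 18 → S
  i= 2: I-U = 14 → O
  i= 3: J-L = 24 → Y
  i= 4: K-C =  8 → I
  i= 5: X-P =  8 → I
  i= 6: W-K = 12 → M
  i= 7: F-I = 23 → X
  i= 8: P-X = 18 → S
  i= 9: P-B = 14 → O
  i=10: W-Y = 24 → Y
  i=11: G-Y =  8 → I
  i=12: J-B =  8 → I
  i=13: Z-N = 12 → M
  i=14: Z-C = 23 → X
  i=15: N-V = 18 → S
  i=16: P-B = 14 → O
  i=17: T-V = 24 → Y
  i=18: G-Y =  8 → I
  i=19: R-J =  8 → I
  shifts repeat with period 7: XSOYIIM

XSOYIIM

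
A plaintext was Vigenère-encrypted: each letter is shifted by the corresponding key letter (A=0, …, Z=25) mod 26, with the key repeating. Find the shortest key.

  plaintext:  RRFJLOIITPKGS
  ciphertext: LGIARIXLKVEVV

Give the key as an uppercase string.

UPDRG

  i= 0: L-R = 20 → U
  i= 1: G-R = 15 → P
  i= 2: I-F =  3 → D
  i= 3: A-J = 17 → R
  i= 4: R-L =  6 → G
  i= 5: I-O = 20 → U
  i= 6: X-I = 15 → P
  i= 7: L-I =  3 → D
  i= 8: K-T = 17 → R
  i= 9: V-P =  6 → G
  i=10: E-K = 20 → U
  i=11: V-G = 15 → P
  i=12: V-S =  3 → D
  shifts repeat with period 5: UPDRG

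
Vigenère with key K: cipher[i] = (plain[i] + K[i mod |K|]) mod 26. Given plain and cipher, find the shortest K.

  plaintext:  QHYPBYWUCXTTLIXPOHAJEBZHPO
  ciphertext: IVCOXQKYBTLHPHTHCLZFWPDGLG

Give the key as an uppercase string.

SOEZW

  i= 0: I-Q = 18 → S
  i= 1: V-H = 14 → O
  i= 2: C-Y =  4 → E
  i= 3: O-P = 25 → Z
  i= 4: X-B = 22 → W
  i= 5: Q-Y = 18 → S
  i= 6: K-W = 14 → O
  i= 7: Y-U =  4 → E
  i= 8: B-C = 25 → Z
  i= 9: T-X = 22 → W
  i=10: L-T = 18 → S
  i=11: H-T = 14 → O
  i=12: P-L =  4 → E
  i=13: H-I = 25 → Z
  i=14: T-X = 22 → W
  i=15: H-P = 18 → S
  i=16: C-O = 14 → O
  i=17: L-H =  4 → E
  i=18: Z-A = 25 → Z
  i=19: F-J = 22 → W
  i=20: W-E = 18 → S
  i=21: P-B = 14 → O
  i=22: D-Z =  4 → E
  i=23: G-H = 25 → Z
  i=24: L-P = 22 → W
  i=25: G-O = 18 → S
  shifts repeat with period 5: SOEZW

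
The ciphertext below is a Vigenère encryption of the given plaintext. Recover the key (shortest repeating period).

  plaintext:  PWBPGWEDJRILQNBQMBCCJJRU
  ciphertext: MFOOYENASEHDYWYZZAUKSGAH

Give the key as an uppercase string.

  i= 0: M-P = 23 → X
  i= 1: F-W =  9 → J
  i= 2: O-B = 13 → N
  i= 3: O-P = 25 → Z
  i= 4: Y-G = 18 → S
  i= 5: E-W =  8 → I
  i= 6: N-E =  9 → J
  i= 7: A-D = 23 → X
  i= 8: S-J =  9 → J
  i= 9: E-R = 13 → N
  i=10: H-I = 25 → Z
  i=11: D-L = 18 → S
  i=12: Y-Q =  8 → I
  i=13: W-N =  9 → J
  i=14: Y-B = 23 → X
  i=15: Z-Q =  9 → J
  i=16: Z-M = 13 → N
  i=17: A-B = 25 → Z
  i=18: U-C = 18 → S
  i=19: K-C =  8 → I
  i=20: S-J =  9 → J
  i=21: G-J = 23 → X
  i=22: A-R =  9 → J
  i=23: H-U = 13 → N
  shifts repeat with period 7: XJNZSIJ

XJNZSIJ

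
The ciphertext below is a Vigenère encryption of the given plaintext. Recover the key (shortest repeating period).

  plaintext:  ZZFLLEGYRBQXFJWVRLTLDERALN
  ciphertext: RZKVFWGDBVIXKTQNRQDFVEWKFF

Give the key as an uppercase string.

SAFKU

  i= 0: R-Z = 18 → S
  i= 1: Z-Z =  0 → A
  i= 2: K-F =  5 → F
  i= 3: V-L = 10 → K
  i= 4: F-L = 20 → U
  i= 5: W-E = 18 → S
  i= 6: G-G =  0 → A
  i= 7: D-Y =  5 → F
  i= 8: B-R = 10 → K
  i= 9: V-B = 20 → U
  i=10: I-Q = 18 → S
  i=11: X-X =  0 → A
  i=12: K-F =  5 → F
  i=13: T-J = 10 → K
  i=14: Q-W = 20 → U
  i=15: N-V = 18 → S
  i=16: R-R =  0 → A
  i=17: Q-L =  5 → F
  i=18: D-T = 10 → K
  i=19: F-L = 20 → U
  i=20: V-D = 18 → S
  i=21: E-E =  0 → A
  i=22: W-R =  5 → F
  i=23: K-A = 10 → K
  i=24: F-L = 20 → U
  i=25: F-N = 18 → S
  shifts repeat with period 5: SAFKU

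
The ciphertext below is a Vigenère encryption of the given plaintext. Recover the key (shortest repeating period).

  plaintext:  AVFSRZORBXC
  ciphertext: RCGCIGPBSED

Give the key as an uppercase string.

RHBK

  i= 0: R-A = 17 → R
  i= 1: C-V =  7 → H
  i= 2: G-F =  1 → B
  i= 3: C-S = 10 → K
  i= 4: I-R = 17 → R
  i= 5: G-Z =  7 → H
  i= 6: P-O =  1 → B
  i= 7: B-R = 10 → K
  i= 8: S-B = 17 → R
  i= 9: E-X =  7 → H
  i=10: D-C =  1 → B
  shifts repeat with period 4: RHBK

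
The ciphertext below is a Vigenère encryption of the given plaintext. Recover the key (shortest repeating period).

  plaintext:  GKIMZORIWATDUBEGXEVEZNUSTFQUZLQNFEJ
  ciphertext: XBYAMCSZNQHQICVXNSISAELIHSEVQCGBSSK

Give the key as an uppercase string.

  i= 0: X-G = 17 → R
  i= 1: B-K = 17 → R
  i= 2: Y-I = 16 → Q
  i= 3: A-M = 14 → O
  i= 4: M-Z = 13 → N
  i= 5: C-O = 14 → O
  i= 6: S-R =  1 → B
  i= 7: Z-I = 17 → R
  i= 8: N-W = 17 → R
  i= 9: Q-A = 16 → Q
  i=10: H-T = 14 → O
  i=11: Q-D = 13 → N
  i=12: I-U = 14 → O
  i=13: C-B =  1 → B
  i=14: V-E = 17 → R
  i=15: X-G = 17 → R
  i=16: N-X = 16 → Q
  i=17: S-E = 14 → O
  i=18: I-V = 13 → N
  i=19: S-E = 14 → O
  i=20: A-Z =  1 → B
  i=21: E-N = 17 → R
  i=22: L-U = 17 → R
  i=23: I-S = 16 → Q
  i=24: H-T = 14 → O
  i=25: S-F = 13 → N
  i=26: E-Q = 14 → O
  i=27: V-U =  1 → B
  i=28: Q-Z = 17 → R
  i=29: C-L = 17 → R
  i=30: G-Q = 16 → Q
  i=31: B-N = 14 → O
  i=32: S-F = 13 → N
  i=33: S-E = 14 → O
  i=34: K-J =  1 → B
  shifts repeat with period 7: RRQONOB

RRQONOB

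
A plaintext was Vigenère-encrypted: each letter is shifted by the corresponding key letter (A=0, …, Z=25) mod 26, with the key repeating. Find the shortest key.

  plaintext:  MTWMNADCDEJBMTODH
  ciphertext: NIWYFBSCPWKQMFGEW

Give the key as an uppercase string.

  i= 0: N-M =  1 → B
  i= 1: I-T = 15 → P
  i= 2: W-W =  0 → A
  i= 3: Y-M = 12 → M
  i= 4: F-N = 18 → S
  i= 5: B-A =  1 → B
  i= 6: S-D = 15 → P
  i= 7: C-C =  0 → A
  i= 8: P-D = 12 → M
  i= 9: W-E = 18 → S
  i=10: K-J =  1 → B
  i=11: Q-B = 15 → P
  i=12: M-M =  0 → A
  i=13: F-T = 12 → M
  i=14: G-O = 18 → S
  i=15: E-D =  1 → B
  i=16: W-H = 15 → P
  shifts repeat with period 5: BPAMS

BPAMS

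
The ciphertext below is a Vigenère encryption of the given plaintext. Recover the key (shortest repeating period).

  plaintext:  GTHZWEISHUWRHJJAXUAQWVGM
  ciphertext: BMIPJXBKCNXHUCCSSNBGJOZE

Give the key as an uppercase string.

  i= 0: B-G = 21 → V
  i= 1: M-T = 19 → T
  i= 2: I-H =  1 → B
  i= 3: P-Z = 16 → Q
  i= 4: J-W = 13 → N
  i= 5: X-E = 19 → T
  i= 6: B-I = 19 → T
  i= 7: K-S = 18 → S
  i= 8: C-H = 21 → V
  i= 9: N-U = 19 → T
  i=10: X-W =  1 → B
  i=11: H-R = 16 → Q
  i=12: U-H = 13 → N
  i=13: C-J = 19 → T
  i=14: C-J = 19 → T
  i=15: S-A = 18 → S
  i=16: S-X = 21 → V
  i=17: N-U = 19 → T
  i=18: B-A =  1 → B
  i=19: G-Q = 16 → Q
  i=20: J-W = 13 → N
  i=21: O-V = 19 → T
  i=22: Z-G = 19 → T
  i=23: E-M = 18 → S
  shifts repeat with period 8: VTBQNTTS

VTBQNTTS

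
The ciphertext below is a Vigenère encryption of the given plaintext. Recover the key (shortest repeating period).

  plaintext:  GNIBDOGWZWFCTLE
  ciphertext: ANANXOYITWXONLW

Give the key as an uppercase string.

  i= 0: A-G = 20 → U
  i= 1: N-N =  0 → A
  i= 2: A-I = 18 → S
  i= 3: N-B = 12 → M
  i= 4: X-D = 20 → U
  i= 5: O-O =  0 → A
  i= 6: Y-G = 18 → S
  i= 7: I-W = 12 → M
  i= 8: T-Z = 20 → U
  i= 9: W-W =  0 → A
  i=10: X-F = 18 → S
  i=11: O-C = 12 → M
  i=12: N-T = 20 → U
  i=13: L-L =  0 → A
  i=14: W-E = 18 → S
  shifts repeat with period 4: UASM

UASM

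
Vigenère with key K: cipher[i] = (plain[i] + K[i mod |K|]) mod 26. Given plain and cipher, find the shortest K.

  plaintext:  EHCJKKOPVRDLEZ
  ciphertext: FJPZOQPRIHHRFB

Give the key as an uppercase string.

BCNQEG

  i= 0: F-E =  1 → B
  i= 1: J-H =  2 → C
  i= 2: P-C = 13 → N
  i= 3: Z-J = 16 → Q
  i= 4: O-K =  4 → E
  i= 5: Q-K =  6 → G
  i= 6: P-O =  1 → B
  i= 7: R-P =  2 → C
  i= 8: I-V = 13 → N
  i= 9: H-R = 16 → Q
  i=10: H-D =  4 → E
  i=11: R-L =  6 → G
  i=12: F-E =  1 → B
  i=13: B-Z =  2 → C
  shifts repeat with period 6: BCNQEG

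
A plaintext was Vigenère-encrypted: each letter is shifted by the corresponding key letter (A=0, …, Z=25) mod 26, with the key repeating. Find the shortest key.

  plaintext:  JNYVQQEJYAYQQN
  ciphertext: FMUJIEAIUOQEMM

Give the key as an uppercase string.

  i= 0: F-J = 22 → W
  i= 1: M-N = 25 → Z
  i= 2: U-Y = 22 → W
  i= 3: J-V = 14 → O
  i= 4: I-Q = 18 → S
  i= 5: E-Q = 14 → O
  i= 6: A-E = 22 → W
  i= 7: I-J = 25 → Z
  i= 8: U-Y = 22 → W
  i= 9: O-A = 14 → O
  i=10: Q-Y = 18 → S
  i=11: E-Q = 14 → O
  i=12: M-Q = 22 → W
  i=13: M-N = 25 → Z
  shifts repeat with period 6: WZWOSO

WZWOSO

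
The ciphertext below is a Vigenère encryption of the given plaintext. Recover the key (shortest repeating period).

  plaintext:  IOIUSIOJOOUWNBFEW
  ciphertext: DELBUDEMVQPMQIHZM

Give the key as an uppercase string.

VQDHC

  i= 0: D-I = 21 → V
  i= 1: E-O = 16 → Q
  i= 2: L-I =  3 → D
  i= 3: B-U =  7 → H
  i= 4: U-S =  2 → C
  i= 5: D-I = 21 → V
  i= 6: E-O = 16 → Q
  i= 7: M-J =  3 → D
  i= 8: V-O =  7 → H
  i= 9: Q-O =  2 → C
  i=10: P-U = 21 → V
  i=11: M-W = 16 → Q
  i=12: Q-N =  3 → D
  i=13: I-B =  7 → H
  i=14: H-F =  2 → C
  i=15: Z-E = 21 → V
  i=16: M-W = 16 → Q
  shifts repeat with period 5: VQDHC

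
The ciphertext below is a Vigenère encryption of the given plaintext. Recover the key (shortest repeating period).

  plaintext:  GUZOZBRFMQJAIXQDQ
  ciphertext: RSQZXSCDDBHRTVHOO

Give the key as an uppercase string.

LYR

  i= 0: R-G = 11 → L
  i= 1: S-U = 24 → Y
  i= 2: Q-Z = 17 → R
  i= 3: Z-O = 11 → L
  i= 4: X-Z = 24 → Y
  i= 5: S-B = 17 → R
  i= 6: C-R = 11 → L
  i= 7: D-F = 24 → Y
  i= 8: D-M = 17 → R
  i= 9: B-Q = 11 → L
  i=10: H-J = 24 → Y
  i=11: R-A = 17 → R
  i=12: T-I = 11 → L
  i=13: V-X = 24 → Y
  i=14: H-Q = 17 → R
  i=15: O-D = 11 → L
  i=16: O-Q = 24 → Y
  shifts repeat with period 3: LYR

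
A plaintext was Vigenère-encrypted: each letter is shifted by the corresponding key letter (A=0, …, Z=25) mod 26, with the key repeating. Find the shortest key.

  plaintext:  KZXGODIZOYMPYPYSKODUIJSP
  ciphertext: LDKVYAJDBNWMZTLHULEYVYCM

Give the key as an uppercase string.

  i= 0: L-K =  1 → B
  i= 1: D-Z =  4 → E
  i= 2: K-X = 13 → N
  i= 3: V-G = 15 → P
  i= 4: Y-O = 10 → K
  i= 5: A-D = 23 → X
  i= 6: J-I =  1 → B
  i= 7: D-Z =  4 → E
  i= 8: B-O = 13 → N
  i= 9: N-Y = 15 → P
  i=10: W-M = 10 → K
  i=11: M-P = 23 → X
  i=12: Z-Y =  1 → B
  i=13: T-P =  4 → E
  i=14: L-Y = 13 → N
  i=15: H-S = 15 → P
  i=16: U-K = 10 → K
  i=17: L-O = 23 → X
  i=18: E-D =  1 → B
  i=19: Y-U =  4 → E
  i=20: V-I = 13 → N
  i=21: Y-J = 15 → P
  i=22: C-S = 10 → K
  i=23: M-P = 23 → X
  shifts repeat with period 6: BENPKX

BENPKX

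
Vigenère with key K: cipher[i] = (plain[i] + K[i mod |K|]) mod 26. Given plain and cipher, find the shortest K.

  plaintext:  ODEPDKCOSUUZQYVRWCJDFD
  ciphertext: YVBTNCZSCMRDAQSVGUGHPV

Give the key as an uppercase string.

KSXE

  i= 0: Y-O = 10 → K
  i= 1: V-D = 18 → S
  i= 2: B-E = 23 → X
  i= 3: T-P =  4 → E
  i= 4: N-D = 10 → K
  i= 5: C-K = 18 → S
  i= 6: Z-C = 23 → X
  i= 7: S-O =  4 → E
  i= 8: C-S = 10 → K
  i= 9: M-U = 18 → S
  i=10: R-U = 23 → X
  i=11: D-Z =  4 → E
  i=12: A-Q = 10 → K
  i=13: Q-Y = 18 → S
  i=14: S-V = 23 → X
  i=15: V-R =  4 → E
  i=16: G-W = 10 → K
  i=17: U-C = 18 → S
  i=18: G-J = 23 → X
  i=19: H-D =  4 → E
  i=20: P-F = 10 → K
  i=21: V-D = 18 → S
  shifts repeat with period 4: KSXE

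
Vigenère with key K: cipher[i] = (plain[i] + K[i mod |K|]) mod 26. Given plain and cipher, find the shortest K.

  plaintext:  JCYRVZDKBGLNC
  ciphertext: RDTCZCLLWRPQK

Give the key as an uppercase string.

  i= 0: R-J =  8 → I
  i= 1: D-C =  1 → B
  i= 2: T-Y = 21 → V
  i= 3: C-R = 11 → L
  i= 4: Z-V =  4 → E
  i= 5: C-Z =  3 → D
  i= 6: L-D =  8 → I
  i= 7: L-K =  1 → B
  i= 8: W-B = 21 → V
  i= 9: R-G = 11 → L
  i=10: P-L =  4 → E
  i=11: Q-N =  3 → D
  i=12: K-C =  8 → I
  shifts repeat with period 6: IBVLED

IBVLED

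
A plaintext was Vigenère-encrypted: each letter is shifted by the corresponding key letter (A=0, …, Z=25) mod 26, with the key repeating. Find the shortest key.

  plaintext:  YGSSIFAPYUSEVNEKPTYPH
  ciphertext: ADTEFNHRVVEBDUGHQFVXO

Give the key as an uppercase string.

CXBMXIH

  i= 0: A-Y =  2 → C
  i= 1: D-G = 23 → X
  i= 2: T-S =  1 → B
  i= 3: E-S = 12 → M
  i= 4: F-I = 23 → X
  i= 5: N-F =  8 → I
  i= 6: H-A =  7 → H
  i= 7: R-P =  2 → C
  i= 8: V-Y = 23 → X
  i= 9: V-U =  1 → B
  i=10: E-S = 12 → M
  i=11: B-E = 23 → X
  i=12: D-V =  8 → I
  i=13: U-N =  7 → H
  i=14: G-E =  2 → C
  i=15: H-K = 23 → X
  i=16: Q-P =  1 → B
  i=17: F-T = 12 → M
  i=18: V-Y = 23 → X
  i=19: X-P =  8 → I
  i=20: O-H =  7 → H
  shifts repeat with period 7: CXBMXIH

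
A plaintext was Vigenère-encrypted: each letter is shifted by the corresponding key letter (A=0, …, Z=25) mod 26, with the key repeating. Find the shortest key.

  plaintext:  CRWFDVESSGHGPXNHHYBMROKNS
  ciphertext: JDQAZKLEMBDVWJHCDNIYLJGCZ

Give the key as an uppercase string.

HMUVWP

  i= 0: J-C =  7 → H
  i= 1: D-R = 12 → M
  i= 2: Q-W = 20 → U
  i= 3: A-F = 21 → V
  i= 4: Z-D = 22 → W
  i= 5: K-V = 15 → P
  i= 6: L-E =  7 → H
  i= 7: E-S = 12 → M
  i= 8: M-S = 20 → U
  i= 9: B-G = 21 → V
  i=10: D-H = 22 → W
  i=11: V-G = 15 → P
  i=12: W-P =  7 → H
  i=13: J-X = 12 → M
  i=14: H-N = 20 → U
  i=15: C-H = 21 → V
  i=16: D-H = 22 → W
  i=17: N-Y = 15 → P
  i=18: I-B =  7 → H
  i=19: Y-M = 12 → M
  i=20: L-R = 20 → U
  i=21: J-O = 21 → V
  i=22: G-K = 22 → W
  i=23: C-N = 15 → P
  i=24: Z-S =  7 → H
  shifts repeat with period 6: HMUVWP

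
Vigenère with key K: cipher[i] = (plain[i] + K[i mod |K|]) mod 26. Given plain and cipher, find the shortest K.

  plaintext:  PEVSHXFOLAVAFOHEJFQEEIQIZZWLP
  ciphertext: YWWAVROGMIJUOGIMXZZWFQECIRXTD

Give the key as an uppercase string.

JSBIOU

  i= 0: Y-P =  9 → J
  i= 1: W-E = 18 → S
  i= 2: W-V =  1 → B
  i= 3: A-S =  8 → I
  i= 4: V-H = 14 → O
  i= 5: R-X = 20 → U
  i= 6: O-F =  9 → J
  i= 7: G-O = 18 → S
  i= 8: M-L =  1 → B
  i= 9: I-A =  8 → I
  i=10: J-V = 14 → O
  i=11: U-A = 20 → U
  i=12: O-F =  9 → J
  i=13: G-O = 18 → S
  i=14: I-H =  1 → B
  i=15: M-E =  8 → I
  i=16: X-J = 14 → O
  i=17: Z-F = 20 → U
  i=18: Z-Q =  9 → J
  i=19: W-E = 18 → S
  i=20: F-E =  1 → B
  i=21: Q-I =  8 → I
  i=22: E-Q = 14 → O
  i=23: C-I = 20 → U
  i=24: I-Z =  9 → J
  i=25: R-Z = 18 → S
  i=26: X-W =  1 → B
  i=27: T-L =  8 → I
  i=28: D-P = 14 → O
  shifts repeat with period 6: JSBIOU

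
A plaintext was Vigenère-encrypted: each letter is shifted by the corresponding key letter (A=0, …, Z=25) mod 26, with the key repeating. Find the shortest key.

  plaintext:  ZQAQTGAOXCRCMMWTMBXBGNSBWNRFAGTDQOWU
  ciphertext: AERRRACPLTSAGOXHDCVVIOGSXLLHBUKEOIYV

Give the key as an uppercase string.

BORBYUC

  i= 0: A-Z =  1 → B
  i= 1: E-Q = 14 → O
  i= 2: R-A = 17 → R
  i= 3: R-Q =  1 → B
  i= 4: R-T = 24 → Y
  i= 5: A-G = 20 → U
  i= 6: C-A =  2 → C
  i= 7: P-O =  1 → B
  i= 8: L-X = 14 → O
  i= 9: T-C = 17 → R
  i=10: S-R =  1 → B
  i=11: A-C = 24 → Y
  i=12: G-M = 20 → U
  i=13: O-M =  2 → C
  i=14: X-W =  1 → B
  i=15: H-T = 14 → O
  i=16: D-M = 17 → R
  i=17: C-B =  1 → B
  i=18: V-X = 24 → Y
  i=19: V-B = 20 → U
  i=20: I-G =  2 → C
  i=21: O-N =  1 → B
  i=22: G-S = 14 → O
  i=23: S-B = 17 → R
  i=24: X-W =  1 → B
  i=25: L-N = 24 → Y
  i=26: L-R = 20 → U
  i=27: H-F =  2 → C
  i=28: B-A =  1 → B
  i=29: U-G = 14 → O
  i=30: K-T = 17 → R
  i=31: E-D =  1 → B
  i=32: O-Q = 24 → Y
  i=33: I-O = 20 → U
  i=34: Y-W =  2 → C
  i=35: V-U =  1 → B
  shifts repeat with period 7: BORBYUC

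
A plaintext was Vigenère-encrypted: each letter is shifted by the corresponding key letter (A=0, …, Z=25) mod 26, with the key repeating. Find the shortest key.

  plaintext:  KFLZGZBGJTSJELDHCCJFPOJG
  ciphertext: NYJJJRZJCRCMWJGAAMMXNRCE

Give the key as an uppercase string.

DTYKDSY

  i= 0: N-K =  3 → D
  i= 1: Y-F = 19 → T
  i= 2: J-L = 24 → Y
  i= 3: J-Z = 10 → K
  i= 4: J-G =  3 → D
  i= 5: R-Z = 18 → S
  i= 6: Z-B = 24 → Y
  i= 7: J-G =  3 → D
  i= 8: C-J = 19 → T
  i= 9: R-T = 24 → Y
  i=10: C-S = 10 → K
  i=11: M-J =  3 → D
  i=12: W-E = 18 → S
  i=13: J-L = 24 → Y
  i=14: G-D =  3 → D
  i=15: A-H = 19 → T
  i=16: A-C = 24 → Y
  i=17: M-C = 10 → K
  i=18: M-J =  3 → D
  i=19: X-F = 18 → S
  i=20: N-P = 24 → Y
  i=21: R-O =  3 → D
  i=22: C-J = 19 → T
  i=23: E-G = 24 → Y
  shifts repeat with period 7: DTYKDSY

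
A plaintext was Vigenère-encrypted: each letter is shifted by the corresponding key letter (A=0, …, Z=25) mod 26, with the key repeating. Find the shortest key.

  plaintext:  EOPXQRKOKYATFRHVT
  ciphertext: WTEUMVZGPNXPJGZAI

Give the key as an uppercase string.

SFPXWEP

  i= 0: W-E = 18 → S
  i= 1: T-O =  5 → F
  i= 2: E-P = 15 → P
  i= 3: U-X = 23 → X
  i= 4: M-Q = 22 → W
  i= 5: V-R =  4 → E
  i= 6: Z-K = 15 → P
  i= 7: G-O = 18 → S
  i= 8: P-K =  5 → F
  i= 9: N-Y = 15 → P
  i=10: X-A = 23 → X
  i=11: P-T = 22 → W
  i=12: J-F =  4 → E
  i=13: G-R = 15 → P
  i=14: Z-H = 18 → S
  i=15: A-V =  5 → F
  i=16: I-T = 15 → P
  shifts repeat with period 7: SFPXWEP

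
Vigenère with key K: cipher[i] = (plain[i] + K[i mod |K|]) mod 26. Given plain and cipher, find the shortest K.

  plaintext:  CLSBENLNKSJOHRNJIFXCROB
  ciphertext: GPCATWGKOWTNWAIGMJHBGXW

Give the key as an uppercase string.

  i= 0: G-C =  4 → E
  i= 1: P-L =  4 → E
  i= 2: C-S = 10 → K
  i= 3: A-B = 25 → Z
  i= 4: T-E = 15 → P
  i= 5: W-N =  9 → J
  i= 6: G-L = 21 → V
  i= 7: K-N = 23 → X
  i= 8: O-K =  4 → E
  i= 9: W-S =  4 → E
  i=10: T-J = 10 → K
  i=11: N-O = 25 → Z
  i=12: W-H = 15 → P
  i=13: A-R =  9 → J
  i=14: I-N = 21 → V
  i=15: G-J = 23 → X
  i=16: M-I =  4 → E
  i=17: J-F =  4 → E
  i=18: H-X = 10 → K
  i=19: B-C = 25 → Z
  i=20: G-R = 15 → P
  i=21: X-O =  9 → J
  i=22: W-B = 21 → V
  shifts repeat with period 8: EEKZPJVX

EEKZPJVX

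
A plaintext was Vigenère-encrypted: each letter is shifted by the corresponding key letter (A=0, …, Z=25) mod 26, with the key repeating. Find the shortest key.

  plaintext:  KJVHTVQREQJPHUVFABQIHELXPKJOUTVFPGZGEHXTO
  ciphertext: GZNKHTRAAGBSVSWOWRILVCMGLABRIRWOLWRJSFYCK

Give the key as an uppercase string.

  i= 0: G-K = 22 → W
  i= 1: Z-J = 16 → Q
  i= 2: N-V = 18 → S
  i= 3: K-H =  3 → D
  i= 4: H-T = 14 → O
  i= 5: T-V = 24 → Y
  i= 6: R-Q =  1 → B
  i= 7: A-R =  9 → J
  i= 8: A-E = 22 → W
  i= 9: G-Q = 16 → Q
  i=10: B-J = 18 → S
  i=11: S-P =  3 → D
  i=12: V-H = 14 → O
  i=13: S-U = 24 → Y
  i=14: W-V =  1 → B
  i=15: O-F =  9 → J
  i=16: W-A = 22 → W
  i=17: R-B = 16 → Q
  i=18: I-Q = 18 → S
  i=19: L-I =  3 → D
  i=20: V-H = 14 → O
  i=21: C-E = 24 → Y
  i=22: M-L =  1 → B
  i=23: G-X =  9 → J
  i=24: L-P = 22 → W
  i=25: A-K = 16 → Q
  i=26: B-J = 18 → S
  i=27: R-O =  3 → D
  i=28: I-U = 14 → O
  i=29: R-T = 24 → Y
  i=30: W-V =  1 → B
  i=31: O-F =  9 → J
  i=32: L-P = 22 → W
  i=33: W-G = 16 → Q
  i=34: R-Z = 18 → S
  i=35: J-G =  3 → D
  i=36: S-E = 14 → O
  i=37: F-H = 24 → Y
  i=38: Y-X =  1 → B
  i=39: C-T =  9 → J
  i=40: K-O = 22 → W
  shifts repeat with period 8: WQSDOYBJ

WQSDOYBJ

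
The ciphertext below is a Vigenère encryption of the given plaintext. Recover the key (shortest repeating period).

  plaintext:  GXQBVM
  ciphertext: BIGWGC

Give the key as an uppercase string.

  i= 0: B-G = 21 → V
  i= 1: I-X = 11 → L
  i= 2: G-Q = 16 → Q
  i= 3: W-B = 21 → V
  i= 4: G-V = 11 → L
  i= 5: C-M = 16 → Q
  shifts repeat with period 3: VLQ

VLQ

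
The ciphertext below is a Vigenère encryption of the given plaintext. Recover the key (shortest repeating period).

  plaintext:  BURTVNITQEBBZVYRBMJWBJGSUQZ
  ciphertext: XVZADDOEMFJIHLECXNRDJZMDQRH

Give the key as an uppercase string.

WBIHIQGL

  i= 0: X-B = 22 → W
  i= 1: V-U =  1 → B
  i= 2: Z-R =  8 → I
  i= 3: A-T =  7 → H
  i= 4: D-V =  8 → I
  i= 5: D-N = 16 → Q
  i= 6: O-I =  6 → G
  i= 7: E-T = 11 → L
  i= 8: M-Q = 22 → W
  i= 9: F-E =  1 → B
  i=10: J-B =  8 → I
  i=11: I-B =  7 → H
  i=12: H-Z =  8 → I
  i=13: L-V = 16 → Q
  i=14: E-Y =  6 → G
  i=15: C-R = 11 → L
  i=16: X-B = 22 → W
  i=17: N-M =  1 → B
  i=18: R-J =  8 → I
  i=19: D-W =  7 → H
  i=20: J-B =  8 → I
  i=21: Z-J = 16 → Q
  i=22: M-G =  6 → G
  i=23: D-S = 11 → L
  i=24: Q-U = 22 → W
  i=25: R-Q =  1 → B
  i=26: H-Z =  8 → I
  shifts repeat with period 8: WBIHIQGL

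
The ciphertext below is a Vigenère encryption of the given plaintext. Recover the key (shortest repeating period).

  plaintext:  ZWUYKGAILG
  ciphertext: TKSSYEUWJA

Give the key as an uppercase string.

UOY

  i= 0: T-Z = 20 → U
  i= 1: K-W = 14 → O
  i= 2: S-U = 24 → Y
  i= 3: S-Y = 20 → U
  i= 4: Y-K = 14 → O
  i= 5: E-G = 24 → Y
  i= 6: U-A = 20 → U
  i= 7: W-I = 14 → O
  i= 8: J-L = 24 → Y
  i= 9: A-G = 20 → U
  shifts repeat with period 3: UOY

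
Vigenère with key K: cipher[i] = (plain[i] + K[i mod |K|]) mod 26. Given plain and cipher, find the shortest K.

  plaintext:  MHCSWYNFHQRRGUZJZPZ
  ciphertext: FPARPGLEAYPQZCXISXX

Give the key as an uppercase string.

  i= 0: F-M = 19 → T
  i= 1: P-H =  8 → I
  i= 2: A-C = 24 → Y
  i= 3: R-S = 25 → Z
  i= 4: P-W = 19 → T
  i= 5: G-Y =  8 → I
  i= 6: L-N = 24 → Y
  i= 7: E-F = 25 → Z
  i= 8: A-H = 19 → T
  i= 9: Y-Q =  8 → I
  i=10: P-R = 24 → Y
  i=11: Q-R = 25 → Z
  i=12: Z-G = 19 → T
  i=13: C-U =  8 → I
  i=14: X-Z = 24 → Y
  i=15: I-J = 25 → Z
  i=16: S-Z = 19 → T
  i=17: X-P =  8 → I
  i=18: X-Z = 24 → Y
  shifts repeat with period 4: TIYZ

TIYZ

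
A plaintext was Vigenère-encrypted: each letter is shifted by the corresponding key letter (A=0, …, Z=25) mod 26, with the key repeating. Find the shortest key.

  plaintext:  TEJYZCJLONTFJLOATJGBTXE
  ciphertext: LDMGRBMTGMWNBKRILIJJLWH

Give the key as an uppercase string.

SZDI

  i= 0: L-T = 18 → S
  i= 1: D-E = 25 → Z
  i= 2: M-J =  3 → D
  i= 3: G-Y =  8 → I
  i= 4: R-Z = 18 → S
  i= 5: B-C = 25 → Z
  i= 6: M-J =  3 → D
  i= 7: T-L =  8 → I
  i= 8: G-O = 18 → S
  i= 9: M-N = 25 → Z
  i=10: W-T =  3 → D
  i=11: N-F =  8 → I
  i=12: B-J = 18 → S
  i=13: K-L = 25 → Z
  i=14: R-O =  3 → D
  i=15: I-A =  8 → I
  i=16: L-T = 18 → S
  i=17: I-J = 25 → Z
  i=18: J-G =  3 → D
  i=19: J-B =  8 → I
  i=20: L-T = 18 → S
  i=21: W-X = 25 → Z
  i=22: H-E =  3 → D
  shifts repeat with period 4: SZDI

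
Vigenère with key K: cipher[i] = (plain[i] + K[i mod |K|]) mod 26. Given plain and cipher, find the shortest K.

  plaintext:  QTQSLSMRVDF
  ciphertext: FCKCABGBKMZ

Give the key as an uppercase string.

PJUK

  i= 0: F-Q = 15 → P
  i= 1: C-T =  9 → J
  i= 2: K-Q = 20 → U
  i= 3: C-S = 10 → K
  i= 4: A-L = 15 → P
  i= 5: B-S =  9 → J
  i= 6: G-M = 20 → U
  i= 7: B-R = 10 → K
  i= 8: K-V = 15 → P
  i= 9: M-D =  9 → J
  i=10: Z-F = 20 → U
  shifts repeat with period 4: PJUK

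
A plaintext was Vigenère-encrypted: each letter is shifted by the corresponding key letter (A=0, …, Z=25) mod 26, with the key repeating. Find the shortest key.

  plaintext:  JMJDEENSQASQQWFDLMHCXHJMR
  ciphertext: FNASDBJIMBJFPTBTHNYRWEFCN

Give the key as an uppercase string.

  i= 0: F-J = 22 → W
  i= 1: N-M =  1 → B
  i= 2: A-J = 17 → R
  i= 3: S-D = 15 → P
  i= 4: D-E = 25 → Z
  i= 5: B-E = 23 → X
  i= 6: J-N = 22 → W
  i= 7: I-S = 16 → Q
  i= 8: M-Q = 22 → W
  i= 9: B-A =  1 → B
  i=10: J-S = 17 → R
  i=11: F-Q = 15 → P
  i=12: P-Q = 25 → Z
  i=13: T-W = 23 → X
  i=14: B-F = 22 → W
  i=15: T-D = 16 → Q
  i=16: H-L = 22 → W
  i=17: N-M =  1 → B
  i=18: Y-H = 17 → R
  i=19: R-C = 15 → P
  i=20: W-X = 25 → Z
  i=21: E-H = 23 → X
  i=22: F-J = 22 → W
  i=23: C-M = 16 → Q
  i=24: N-R = 22 → W
  shifts repeat with period 8: WBRPZXWQ

WBRPZXWQ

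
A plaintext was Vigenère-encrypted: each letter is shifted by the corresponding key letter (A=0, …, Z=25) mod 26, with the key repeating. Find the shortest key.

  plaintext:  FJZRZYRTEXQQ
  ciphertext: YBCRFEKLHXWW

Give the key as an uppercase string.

  i= 0: Y-F = 19 → T
  i= 1: B-J = 18 → S
  i= 2: C-Z =  3 → D
  i= 3: R-R =  0 → A
  i= 4: F-Z =  6 → G
  i= 5: E-Y =  6 → G
  i= 6: K-R = 19 → T
  i= 7: L-T = 18 → S
  i= 8: H-E =  3 → D
  i= 9: X-X =  0 → A
  i=10: W-Q =  6 → G
  i=11: W-Q =  6 → G
  shifts repeat with period 6: TSDAGG

TSDAGG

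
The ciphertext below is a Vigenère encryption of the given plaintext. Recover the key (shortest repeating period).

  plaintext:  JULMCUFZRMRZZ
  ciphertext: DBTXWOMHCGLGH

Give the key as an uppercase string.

  i= 0: D-J = 20 → U
  i= 1: B-U =  7 → H
  i= 2: T-L =  8 → I
  i= 3: X-M = 11 → L
  i= 4: W-C = 20 → U
  i= 5: O-U = 20 → U
  i= 6: M-F =  7 → H
  i= 7: H-Z =  8 → I
  i= 8: C-R = 11 → L
  i= 9: G-M = 20 → U
  i=10: L-R = 20 → U
  i=11: G-Z =  7 → H
  i=12: H-Z =  8 → I
  shifts repeat with period 5: UHILU

UHILU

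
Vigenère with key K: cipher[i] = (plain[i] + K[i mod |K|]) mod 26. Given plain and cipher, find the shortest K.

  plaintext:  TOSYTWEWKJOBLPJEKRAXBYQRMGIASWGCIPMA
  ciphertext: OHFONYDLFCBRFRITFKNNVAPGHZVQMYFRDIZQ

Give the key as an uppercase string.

  i= 0: O-T = 21 → V
  i= 1: H-O = 19 → T
  i= 2: F-S = 13 → N
  i= 3: O-Y = 16 → Q
  i= 4: N-T = 20 → U
  i= 5: Y-W =  2 → C
  i= 6: D-E = 25 → Z
  i= 7: L-W = 15 → P
  i= 8: F-K = 21 → V
  i= 9: C-J = 19 → T
  i=10: B-O = 13 → N
  i=11: R-B = 16 → Q
  i=12: F-L = 20 → U
  i=13: R-P =  2 → C
  i=14: I-J = 25 → Z
  i=15: T-E = 15 → P
  i=16: F-K = 21 → V
  i=17: K-R = 19 → T
  i=18: N-A = 13 → N
  i=19: N-X = 16 → Q
  i=20: V-B = 20 → U
  i=21: A-Y =  2 → C
  i=22: P-Q = 25 → Z
  i=23: G-R = 15 → P
  i=24: H-M = 21 → V
  i=25: Z-G = 19 → T
  i=26: V-I = 13 → N
  i=27: Q-A = 16 → Q
  i=28: M-S = 20 → U
  i=29: Y-W =  2 → C
  i=30: F-G = 25 → Z
  i=31: R-C = 15 → P
  i=32: D-I = 21 → V
  i=33: I-P = 19 → T
  i=34: Z-M = 13 → N
  i=35: Q-A = 16 → Q
  shifts repeat with period 8: VTNQUCZP

VTNQUCZP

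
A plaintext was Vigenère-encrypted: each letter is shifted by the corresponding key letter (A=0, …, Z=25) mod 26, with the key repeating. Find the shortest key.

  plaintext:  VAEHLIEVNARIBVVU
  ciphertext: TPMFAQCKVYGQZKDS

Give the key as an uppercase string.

  i= 0: T-V = 24 → Y
  i= 1: P-A = 15 → P
  i= 2: M-E =  8 → I
  i= 3: F-H = 24 → Y
  i= 4: A-L = 15 → P
  i= 5: Q-I =  8 → I
  i= 6: C-E = 24 → Y
  i= 7: K-V = 15 → P
  i= 8: V-N =  8 → I
  i= 9: Y-A = 24 → Y
  i=10: G-R = 15 → P
  i=11: Q-I =  8 → I
  i=12: Z-B = 24 → Y
  i=13: K-V = 15 → P
  i=14: D-V =  8 → I
  i=15: S-U = 24 → Y
  shifts repeat with period 3: YPI

YPI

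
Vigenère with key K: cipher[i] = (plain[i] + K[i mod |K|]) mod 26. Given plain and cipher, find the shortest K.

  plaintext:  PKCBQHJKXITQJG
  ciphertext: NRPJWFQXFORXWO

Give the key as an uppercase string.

  i= 0: N-P = 24 → Y
  i= 1: R-K =  7 → H
  i= 2: P-C = 13 → N
  i= 3: J-B =  8 → I
  i= 4: W-Q =  6 → G
  i= 5: F-H = 24 → Y
  i= 6: Q-J =  7 → H
  i= 7: X-K = 13 → N
  i= 8: F-X =  8 → I
  i= 9: O-I =  6 → G
  i=10: R-T = 24 → Y
  i=11: X-Q =  7 → H
  i=12: W-J = 13 → N
  i=13: O-G =  8 → I
  shifts repeat with period 5: YHNIG

YHNIG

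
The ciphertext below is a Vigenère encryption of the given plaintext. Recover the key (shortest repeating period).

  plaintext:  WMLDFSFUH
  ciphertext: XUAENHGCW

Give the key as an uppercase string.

  i= 0: X-W =  1 → B
  i= 1: U-M =  8 → I
  i= 2: A-L = 15 → P
  i= 3: E-D =  1 → B
  i= 4: N-F =  8 → I
  i= 5: H-S = 15 → P
  i= 6: G-F =  1 → B
  i= 7: C-U =  8 → I
  i= 8: W-H = 15 → P
  shifts repeat with period 3: BIP

BIP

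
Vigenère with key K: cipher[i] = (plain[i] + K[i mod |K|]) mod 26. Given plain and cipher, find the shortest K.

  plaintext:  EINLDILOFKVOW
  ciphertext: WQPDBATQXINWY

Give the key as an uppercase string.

  i= 0: W-E = 18 → S
  i= 1: Q-I =  8 → I
  i= 2: P-N =  2 → C
  i= 3: D-L = 18 → S
  i= 4: B-D = 24 → Y
  i= 5: A-I = 18 → S
  i= 6: T-L =  8 → I
  i= 7: Q-O =  2 → C
  i= 8: X-F = 18 → S
  i= 9: I-K = 24 → Y
  i=10: N-V = 18 → S
  i=11: W-O =  8 → I
  i=12: Y-W =  2 → C
  shifts repeat with period 5: SICSY

SICSY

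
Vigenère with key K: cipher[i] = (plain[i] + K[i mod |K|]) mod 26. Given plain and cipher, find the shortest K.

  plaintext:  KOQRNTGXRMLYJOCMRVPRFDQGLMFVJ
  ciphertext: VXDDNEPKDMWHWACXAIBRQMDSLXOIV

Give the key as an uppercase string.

LJNMA

  i= 0: V-K = 11 → L
  i= 1: X-O =  9 → J
  i= 2: D-Q = 13 → N
  i= 3: D-R = 12 → M
  i= 4: N-N =  0 → A
  i= 5: E-T = 11 → L
  i= 6: P-G =  9 → J
  i= 7: K-X = 13 → N
  i= 8: D-R = 12 → M
  i= 9: M-M =  0 → A
  i=10: W-L = 11 → L
  i=11: H-Y =  9 → J
  i=12: W-J = 13 → N
  i=13: A-O = 12 → M
  i=14: C-C =  0 → A
  i=15: X-M = 11 → L
  i=16: A-R =  9 → J
  i=17: I-V = 13 → N
  i=18: B-P = 12 → M
  i=19: R-R =  0 → A
  i=20: Q-F = 11 → L
  i=21: M-D =  9 → J
  i=22: D-Q = 13 → N
  i=23: S-G = 12 → M
  i=24: L-L =  0 → A
  i=25: X-M = 11 → L
  i=26: O-F =  9 → J
  i=27: I-V = 13 → N
  i=28: V-J = 12 → M
  shifts repeat with period 5: LJNMA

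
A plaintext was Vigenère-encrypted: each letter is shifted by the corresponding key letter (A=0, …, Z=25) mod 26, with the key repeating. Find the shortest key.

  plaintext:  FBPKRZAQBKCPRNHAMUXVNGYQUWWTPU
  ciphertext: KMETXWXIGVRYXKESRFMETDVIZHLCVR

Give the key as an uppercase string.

FLPJGXXS

  i= 0: K-F =  5 → F
  i= 1: M-B = 11 → L
  i= 2: E-P = 15 → P
  i= 3: T-K =  9 → J
  i= 4: X-R =  6 → G
  i= 5: W-Z = 23 → X
  i= 6: X-A = 23 → X
  i= 7: I-Q = 18 → S
  i= 8: G-B =  5 → F
  i= 9: V-K = 11 → L
  i=10: R-C = 15 → P
  i=11: Y-P =  9 → J
  i=12: X-R =  6 → G
  i=13: K-N = 23 → X
  i=14: E-H = 23 → X
  i=15: S-A = 18 → S
  i=16: R-M =  5 → F
  i=17: F-U = 11 → L
  i=18: M-X = 15 → P
  i=19: E-V =  9 → J
  i=20: T-N =  6 → G
  i=21: D-G = 23 → X
  i=22: V-Y = 23 → X
  i=23: I-Q = 18 → S
  i=24: Z-U =  5 → F
  i=25: H-W = 11 → L
  i=26: L-W = 15 → P
  i=27: C-T =  9 → J
  i=28: V-P =  6 → G
  i=29: R-U = 23 → X
  shifts repeat with period 8: FLPJGXXS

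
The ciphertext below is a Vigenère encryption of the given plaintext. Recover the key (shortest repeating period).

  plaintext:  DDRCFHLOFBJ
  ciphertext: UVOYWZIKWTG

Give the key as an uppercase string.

  i= 0: U-D = 17 → R
  i= 1: V-D = 18 → S
  i= 2: O-R = 23 → X
  i= 3: Y-C = 22 → W
  i= 4: W-F = 17 → R
  i= 5: Z-H = 18 → S
  i= 6: I-L = 23 → X
  i= 7: K-O = 22 → W
  i= 8: W-F = 17 → R
  i= 9: T-B = 18 → S
  i=10: G-J = 23 → X
  shifts repeat with period 4: RSXW

RSXW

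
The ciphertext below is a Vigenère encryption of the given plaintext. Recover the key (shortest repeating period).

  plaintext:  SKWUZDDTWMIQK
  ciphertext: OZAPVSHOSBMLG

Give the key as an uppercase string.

WPEV

  i= 0: O-S = 22 → W
  i= 1: Z-K = 15 → P
  i= 2: A-W =  4 → E
  i= 3: P-U = 21 → V
  i= 4: V-Z = 22 → W
  i= 5: S-D = 15 → P
  i= 6: H-D =  4 → E
  i= 7: O-T = 21 → V
  i= 8: S-W = 22 → W
  i= 9: B-M = 15 → P
  i=10: M-I =  4 → E
  i=11: L-Q = 21 → V
  i=12: G-K = 22 → W
  shifts repeat with period 4: WPEV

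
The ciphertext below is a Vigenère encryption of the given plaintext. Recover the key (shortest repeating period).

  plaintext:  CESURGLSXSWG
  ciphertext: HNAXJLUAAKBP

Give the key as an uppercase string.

  i= 0: H-C =  5 → F
  i= 1: N-E =  9 → J
  i= 2: A-S =  8 → I
  i= 3: X-U =  3 → D
  i= 4: J-R = 18 → S
  i= 5: L-G =  5 → F
  i= 6: U-L =  9 → J
  i= 7: A-S =  8 → I
  i= 8: A-X =  3 → D
  i= 9: K-S = 18 → S
  i=10: B-W =  5 → F
  i=11: P-G =  9 → J
  shifts repeat with period 5: FJIDS

FJIDS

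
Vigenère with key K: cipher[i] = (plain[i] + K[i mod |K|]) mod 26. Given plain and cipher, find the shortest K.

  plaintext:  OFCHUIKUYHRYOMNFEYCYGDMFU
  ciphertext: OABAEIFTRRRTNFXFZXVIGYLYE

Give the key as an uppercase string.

  i= 0: O-O =  0 → A
  i= 1: A-F = 21 → V
  i= 2: B-C = 25 → Z
  i= 3: A-H = 19 → T
  i= 4: E-U = 10 → K
  i= 5: I-I =  0 → A
  i= 6: F-K = 21 → V
  i= 7: T-U = 25 → Z
  i= 8: R-Y = 19 → T
  i= 9: R-H = 10 → K
  i=10: R-R =  0 → A
  i=11: T-Y = 21 → V
  i=12: N-O = 25 → Z
  i=13: F-M = 19 → T
  i=14: X-N = 10 → K
  i=15: F-F =  0 → A
  i=16: Z-E = 21 → V
  i=17: X-Y = 25 → Z
  i=18: V-C = 19 → T
  i=19: I-Y = 10 → K
  i=20: G-G =  0 → A
  i=21: Y-D = 21 → V
  i=22: L-M = 25 → Z
  i=23: Y-F = 19 → T
  i=24: E-U = 10 → K
  shifts repeat with period 5: AVZTK

AVZTK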